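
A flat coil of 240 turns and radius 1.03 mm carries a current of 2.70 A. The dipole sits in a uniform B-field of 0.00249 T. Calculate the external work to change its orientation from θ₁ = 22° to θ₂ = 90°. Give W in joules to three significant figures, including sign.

m = NIA = NIπa² = 240·(2.70)·π·(0.00103)² = 0.00216 A·m².
W_ext = ΔU = −mB cosθ₂ + mB cosθ₁ = mB(cosθ₁ − cosθ₂).
W = (0.00216)(0.00249)·(cos22° − cos90°) = (5.378×10⁻⁶)·(+0.9272) = 4.987×10⁻⁶ J.

W ≈ 4.99×10⁻⁶ J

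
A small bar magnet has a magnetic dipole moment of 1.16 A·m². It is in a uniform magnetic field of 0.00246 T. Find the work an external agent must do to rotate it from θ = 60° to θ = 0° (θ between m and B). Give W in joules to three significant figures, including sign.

W ≈ -0.00143 J

W_ext = ΔU = −mB cosθ₂ + mB cosθ₁ = mB(cosθ₁ − cosθ₂).
W = (1.16)(0.00246)·(cos60° − cos0°) = (0.002854)·(-0.5000) = -0.001427 J.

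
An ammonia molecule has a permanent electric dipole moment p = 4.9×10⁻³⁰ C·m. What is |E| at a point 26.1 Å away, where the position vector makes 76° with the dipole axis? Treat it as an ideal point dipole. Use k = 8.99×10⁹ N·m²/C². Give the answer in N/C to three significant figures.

E ≈ 2.69×10⁶ N/C

At angle θ the dipole field magnitude is E = (kp/r³)·√(1 + 3cos²θ).
kp/r³ = (8.99×10⁹)(4.90×10⁻³⁰) / (2.61×10⁻⁹)³ = 2.478×10⁶ N/C.
√(1 + 3cos²76°) = √(1 + 3·0.0585) = √1.1756 ≈ 1.0842.
E ≈ 2.478×10⁶ × 1.084 = 2.686×10⁶ N/C.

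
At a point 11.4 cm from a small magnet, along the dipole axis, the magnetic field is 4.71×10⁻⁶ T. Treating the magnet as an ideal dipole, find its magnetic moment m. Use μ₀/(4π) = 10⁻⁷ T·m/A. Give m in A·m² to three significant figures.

m ≈ 0.0349 A·m²

On axis B = (μ₀/4π)·2m/r³, so m = Br³·4π/(μ₀·2).
m = (4.71×10⁻⁶)·(0.114)³ / (2·10⁻⁷) = 0.03489 A·m².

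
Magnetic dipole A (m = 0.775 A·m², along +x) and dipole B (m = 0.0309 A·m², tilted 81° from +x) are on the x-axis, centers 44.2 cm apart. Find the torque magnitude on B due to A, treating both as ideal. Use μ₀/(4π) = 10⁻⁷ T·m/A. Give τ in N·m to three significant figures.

τ ≈ 5.48×10⁻⁸ N·m

Dipole B is on the axis of dipole A, so B₁ there is axial: B₁ = (μ₀/4π)·2m₁/r³ along +x.
B₁ = 2(10⁻⁷)(0.775)/(0.442)³ = 1.795×10⁻⁶ T.
τ = m₂ B₁ sinθ.
τ = (0.0309)(1.795×10⁻⁶)·sin81° = 5.478×10⁻⁸ N·m.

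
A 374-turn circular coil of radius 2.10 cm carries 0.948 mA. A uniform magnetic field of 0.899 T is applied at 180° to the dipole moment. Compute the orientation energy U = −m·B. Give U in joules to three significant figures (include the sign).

m = NIA = NIπa² = 374·(9.48×10⁻⁴)·π·(0.0210)² = 4.912×10⁻⁴ A·m².
U = −m·B = −mB cosθ.
U = −(4.912×10⁻⁴)(0.899)·cos180° = 4.416×10⁻⁴ J.

U ≈ 4.42×10⁻⁴ J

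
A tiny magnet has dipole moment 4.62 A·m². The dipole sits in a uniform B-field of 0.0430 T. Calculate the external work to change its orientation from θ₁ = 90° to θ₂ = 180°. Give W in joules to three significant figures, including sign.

W_ext = ΔU = −mB cosθ₂ + mB cosθ₁ = mB(cosθ₁ − cosθ₂).
W = (4.62)(0.0430)·(cos90° − cos180°) = (0.1987)·(+1.0000) = 0.1987 J.

W ≈ 0.199 J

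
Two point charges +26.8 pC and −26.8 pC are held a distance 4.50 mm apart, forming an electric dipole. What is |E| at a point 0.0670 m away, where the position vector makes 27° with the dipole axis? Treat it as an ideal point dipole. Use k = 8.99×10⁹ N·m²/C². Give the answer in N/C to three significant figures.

E ≈ 6.63 N/C

Dipole moment p = qd = (2.68×10⁻¹¹ C)(0.00450 m) = 1.206×10⁻¹³ C·m.
At angle θ the dipole field magnitude is E = (kp/r³)·√(1 + 3cos²θ).
kp/r³ = (8.99×10⁹)(1.206×10⁻¹³) / (0.0670)³ = 3.605 N/C.
√(1 + 3cos²27°) = √(1 + 3·0.7939) = √3.3817 ≈ 1.8389.
E ≈ 3.605 × 1.839 = 6.629 N/C.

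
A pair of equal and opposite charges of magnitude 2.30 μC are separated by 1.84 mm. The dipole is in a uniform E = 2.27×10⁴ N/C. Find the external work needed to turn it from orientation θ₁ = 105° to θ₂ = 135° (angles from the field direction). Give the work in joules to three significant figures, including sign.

W ≈ 4.31×10⁻⁵ J

Dipole moment p = qd = (2.30×10⁻⁶ C)(0.00184 m) = 4.232×10⁻⁹ C·m.
W_ext = ΔU = U(θ₂) − U(θ₁) = −pE cosθ₂ − (−pE cosθ₁) = pE(cosθ₁ − cosθ₂).
W = (4.232×10⁻⁹)(2.27×10⁴)·(cos105° − cos135°) = (9.607×10⁻⁵)·(+0.4483) = 4.307×10⁻⁵ J.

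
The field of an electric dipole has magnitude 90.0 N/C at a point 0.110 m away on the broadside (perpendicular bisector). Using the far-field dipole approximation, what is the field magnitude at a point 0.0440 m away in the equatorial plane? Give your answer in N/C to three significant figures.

E ≈ 1410 N/C

Dipole fields scale as 1/r³ in the far field; the geometry is the same at both points.
E₂ = E₁ · (r₁/r₂)³ = 90.0 · (0.110/0.0440)³.
(r₁/r₂)³ = (2.5)³ = 15.62.
E₂ ≈ 1406 N/C.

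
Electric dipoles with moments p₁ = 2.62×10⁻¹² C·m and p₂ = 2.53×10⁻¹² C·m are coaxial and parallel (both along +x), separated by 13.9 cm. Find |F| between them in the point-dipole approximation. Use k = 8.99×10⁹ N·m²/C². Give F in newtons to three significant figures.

F ≈ 9.58×10⁻¹⁰ N

On-axis field of dipole 1 at distance r: E = 2kp₁/r³. Force on dipole 2 is F = p₂·dE/dr (gradient along axis).
dE/dr = −6kp₁/r⁴, so |F| = 6kp₁p₂/r⁴ (attractive for aligned moments).
F = 6(8.99×10⁹)(2.62×10⁻¹²)(2.53×10⁻¹²)/(0.139)⁴ = 9.578×10⁻¹⁰ N.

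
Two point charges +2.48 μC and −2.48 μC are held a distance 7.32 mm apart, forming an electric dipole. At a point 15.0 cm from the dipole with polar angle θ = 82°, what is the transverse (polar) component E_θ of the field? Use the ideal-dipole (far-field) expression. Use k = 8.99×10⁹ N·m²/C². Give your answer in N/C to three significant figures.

E_θ ≈ 4.79×10⁴ N/C

Dipole moment p = qd = (2.48×10⁻⁶ C)(0.00732 m) = 1.815×10⁻⁸ C·m.
For a dipole, E_θ = (kp sinθ)/r³.
kp/r³ = (8.99×10⁹)(1.815×10⁻⁸)/(0.150)³ = 4.835×10⁴ N/C.
E_θ = 4.835×10⁴·sin82° = 4.788×10⁴ N/C.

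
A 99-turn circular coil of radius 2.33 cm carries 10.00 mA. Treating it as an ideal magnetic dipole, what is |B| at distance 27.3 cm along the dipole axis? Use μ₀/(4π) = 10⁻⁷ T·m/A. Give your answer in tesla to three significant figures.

B ≈ 1.66×10⁻⁸ T

m = NIA = NIπa² = 99·(0.0100)·π·(0.0233)² = 0.001688 A·m².
On axis B = (μ₀/4π)·2m/r³.
B = 2·(10⁻⁷)·(0.001688) / (0.273)³ = 1.659×10⁻⁸ T.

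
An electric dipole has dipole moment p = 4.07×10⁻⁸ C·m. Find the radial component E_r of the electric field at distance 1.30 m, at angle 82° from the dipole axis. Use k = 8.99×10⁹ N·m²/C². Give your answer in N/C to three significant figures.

E_r ≈ 46.4 N/C

For a dipole, E_r = (2kp cosθ)/r³.
kp/r³ = (8.99×10⁹)(4.07×10⁻⁸)/(1.30)³ = 166.5 N/C.
E_r = 2·166.5·cos82° = 46.36 N/C.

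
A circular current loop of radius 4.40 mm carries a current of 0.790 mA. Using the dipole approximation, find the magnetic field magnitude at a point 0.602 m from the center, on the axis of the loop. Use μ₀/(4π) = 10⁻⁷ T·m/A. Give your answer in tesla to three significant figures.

Magnetic moment m = IA = Iπa² = (7.90×10⁻⁴)·π·(0.00440)² = 4.805×10⁻⁸ A·m².
On axis B = (μ₀/4π)·2m/r³.
B = 2·(10⁻⁷)·(4.805×10⁻⁸) / (0.602)³ = 4.405×10⁻¹⁴ T.

B ≈ 4.40×10⁻¹⁴ T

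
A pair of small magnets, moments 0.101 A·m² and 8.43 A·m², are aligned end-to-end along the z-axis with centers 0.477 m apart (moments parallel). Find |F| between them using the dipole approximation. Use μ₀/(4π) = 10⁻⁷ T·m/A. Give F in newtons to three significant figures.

On-axis B of dipole 1: B = (μ₀/4π)·2m₁/r³. Force on dipole 2: F = m₂·dB/dr.
dB/dr = −(μ₀/4π)·6m₁/r⁴, so |F| = (μ₀/4π)·6m₁m₂/r⁴.
F = 6(10⁻⁷)(0.101)(8.43)/(0.477)⁴ = 9.868×10⁻⁶ N.

F ≈ 9.87×10⁻⁶ N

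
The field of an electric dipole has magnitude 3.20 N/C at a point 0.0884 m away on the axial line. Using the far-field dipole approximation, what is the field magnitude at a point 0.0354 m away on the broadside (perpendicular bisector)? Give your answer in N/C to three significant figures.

Dipole fields scale as 1/r³ in the far field.
The axial field is twice the equatorial field at the same r, so the geometry factor is 1/2.
E₂ = E₁ · (1/2) · (r₁/r₂)³ = 3.20 · 0.5 · (0.0884/0.0354)³.
(r₁/r₂)³ = (2.497)³ = 15.57.
E₂ ≈ 24.92 N/C.

E ≈ 24.9 N/C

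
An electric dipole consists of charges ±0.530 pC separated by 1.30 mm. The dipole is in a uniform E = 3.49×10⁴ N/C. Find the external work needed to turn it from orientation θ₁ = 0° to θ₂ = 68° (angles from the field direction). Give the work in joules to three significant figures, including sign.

Dipole moment p = qd = (5.30×10⁻¹³ C)(0.00130 m) = 6.89×10⁻¹⁶ C·m.
W_ext = ΔU = U(θ₂) − U(θ₁) = −pE cosθ₂ − (−pE cosθ₁) = pE(cosθ₁ − cosθ₂).
W = (6.89×10⁻¹⁶)(3.49×10⁴)·(cos0° − cos68°) = (2.405×10⁻¹¹)·(+0.6254) = 1.504×10⁻¹¹ J.

W ≈ 1.50×10⁻¹¹ J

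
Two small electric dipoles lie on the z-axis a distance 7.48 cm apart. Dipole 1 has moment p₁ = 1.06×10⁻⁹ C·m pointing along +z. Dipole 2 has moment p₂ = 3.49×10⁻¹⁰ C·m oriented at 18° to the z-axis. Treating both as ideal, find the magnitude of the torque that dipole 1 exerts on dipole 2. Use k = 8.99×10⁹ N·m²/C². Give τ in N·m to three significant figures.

τ ≈ 4.91×10⁻⁶ N·m

The second dipole sits on the axis of the first, so the field there is axial: E₁ = 2kp₁/r³ along +z.
E₁ = 2(8.99×10⁹)(1.06×10⁻⁹)/(0.0748)³ = 4.554×10⁴ N/C.
Torque on the second dipole: τ = p₂ E₁ sinθ.
τ = (3.49×10⁻¹⁰)(4.554×10⁴)·sin18° = 4.911×10⁻⁶ N·m.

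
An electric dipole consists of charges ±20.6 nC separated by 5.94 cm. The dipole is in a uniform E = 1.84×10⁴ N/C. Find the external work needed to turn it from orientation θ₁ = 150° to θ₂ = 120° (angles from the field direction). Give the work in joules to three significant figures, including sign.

Dipole moment p = qd = (2.06×10⁻⁸ C)(0.0594 m) = 1.224×10⁻⁹ C·m.
W_ext = ΔU = U(θ₂) − U(θ₁) = −pE cosθ₂ − (−pE cosθ₁) = pE(cosθ₁ − cosθ₂).
W = (1.224×10⁻⁹)(1.84×10⁴)·(cos150° − cos120°) = (2.252×10⁻⁵)·(-0.3660) = -8.243×10⁻⁶ J.

W ≈ -8.24×10⁻⁶ J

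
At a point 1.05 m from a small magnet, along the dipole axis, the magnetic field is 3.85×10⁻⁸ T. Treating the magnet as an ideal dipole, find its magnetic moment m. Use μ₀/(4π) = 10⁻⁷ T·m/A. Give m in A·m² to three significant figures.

On axis B = (μ₀/4π)·2m/r³, so m = Br³·4π/(μ₀·2).
m = (3.85×10⁻⁸)·(1.05)³ / (2·10⁻⁷) = 0.2228 A·m².

m ≈ 0.223 A·m²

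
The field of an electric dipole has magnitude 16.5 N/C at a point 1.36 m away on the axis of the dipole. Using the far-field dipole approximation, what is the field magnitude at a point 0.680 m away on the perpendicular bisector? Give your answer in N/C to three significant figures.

E ≈ 66.0 N/C

Dipole fields scale as 1/r³ in the far field.
The axial field is twice the equatorial field at the same r, so the geometry factor is 1/2.
E₂ = E₁ · (1/2) · (r₁/r₂)³ = 16.5 · 0.5 · (1.36/0.680)³.
(r₁/r₂)³ = (2)³ = 8.
E₂ ≈ 66.00 N/C.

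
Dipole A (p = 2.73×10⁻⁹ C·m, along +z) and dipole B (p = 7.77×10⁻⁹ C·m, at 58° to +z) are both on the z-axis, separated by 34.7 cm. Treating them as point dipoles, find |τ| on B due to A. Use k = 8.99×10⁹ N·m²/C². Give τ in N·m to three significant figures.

The second dipole sits on the axis of the first, so the field there is axial: E₁ = 2kp₁/r³ along +z.
E₁ = 2(8.99×10⁹)(2.73×10⁻⁹)/(0.347)³ = 1175 N/C.
Torque on the second dipole: τ = p₂ E₁ sinθ.
τ = (7.77×10⁻⁹)(1175)·sin58° = 7.741×10⁻⁶ N·m.

τ ≈ 7.74×10⁻⁶ N·m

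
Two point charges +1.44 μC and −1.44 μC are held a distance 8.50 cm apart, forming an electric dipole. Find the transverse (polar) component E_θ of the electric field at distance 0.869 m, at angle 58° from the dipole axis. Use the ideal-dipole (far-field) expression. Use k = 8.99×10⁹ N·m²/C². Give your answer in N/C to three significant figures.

E_θ ≈ 1420 N/C

Dipole moment p = qd = (1.44×10⁻⁶ C)(0.0850 m) = 1.224×10⁻⁷ C·m.
For a dipole, E_θ = (kp sinθ)/r³.
kp/r³ = (8.99×10⁹)(1.224×10⁻⁷)/(0.869)³ = 1677 N/C.
E_θ = 1677·sin58° = 1422 N/C.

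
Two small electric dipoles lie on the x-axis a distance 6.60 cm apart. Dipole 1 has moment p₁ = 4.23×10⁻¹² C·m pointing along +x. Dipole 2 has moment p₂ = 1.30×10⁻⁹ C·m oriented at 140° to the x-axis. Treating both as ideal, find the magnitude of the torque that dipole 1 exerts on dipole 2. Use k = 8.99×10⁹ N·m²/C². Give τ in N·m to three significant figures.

τ ≈ 2.21×10⁻⁷ N·m

The second dipole sits on the axis of the first, so the field there is axial: E₁ = 2kp₁/r³ along +x.
E₁ = 2(8.99×10⁹)(4.23×10⁻¹²)/(0.0660)³ = 264.5 N/C.
Torque on the second dipole: τ = p₂ E₁ sinθ.
τ = (1.30×10⁻⁹)(264.5)·sin140° = 2.211×10⁻⁷ N·m.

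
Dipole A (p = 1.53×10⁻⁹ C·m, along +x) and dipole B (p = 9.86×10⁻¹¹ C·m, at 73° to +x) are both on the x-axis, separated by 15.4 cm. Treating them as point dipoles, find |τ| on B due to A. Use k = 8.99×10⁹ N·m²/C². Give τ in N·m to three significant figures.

τ ≈ 7.10×10⁻⁷ N·m

The second dipole sits on the axis of the first, so the field there is axial: E₁ = 2kp₁/r³ along +x.
E₁ = 2(8.99×10⁹)(1.53×10⁻⁹)/(0.154)³ = 7532 N/C.
Torque on the second dipole: τ = p₂ E₁ sinθ.
τ = (9.86×10⁻¹¹)(7532)·sin73° = 7.102×10⁻⁷ N·m.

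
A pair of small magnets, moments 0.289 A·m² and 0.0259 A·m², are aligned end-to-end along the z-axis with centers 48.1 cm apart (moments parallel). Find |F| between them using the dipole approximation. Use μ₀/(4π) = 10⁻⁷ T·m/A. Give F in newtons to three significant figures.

On-axis B of dipole 1: B = (μ₀/4π)·2m₁/r³. Force on dipole 2: F = m₂·dB/dr.
dB/dr = −(μ₀/4π)·6m₁/r⁴, so |F| = (μ₀/4π)·6m₁m₂/r⁴.
F = 6(10⁻⁷)(0.289)(0.0259)/(0.481)⁴ = 8.390×10⁻⁸ N.

F ≈ 8.39×10⁻⁸ N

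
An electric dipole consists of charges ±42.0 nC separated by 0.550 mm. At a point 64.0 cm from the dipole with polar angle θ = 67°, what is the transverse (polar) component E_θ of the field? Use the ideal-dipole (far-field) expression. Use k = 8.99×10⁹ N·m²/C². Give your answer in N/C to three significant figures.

Dipole moment p = qd = (4.20×10⁻⁸ C)(5.50×10⁻⁴ m) = 2.31×10⁻¹¹ C·m.
For a dipole, E_θ = (kp sinθ)/r³.
kp/r³ = (8.99×10⁹)(2.31×10⁻¹¹)/(0.640)³ = 0.7922 N/C.
E_θ = 0.7922·sin67° = 0.7292 N/C.

E_θ ≈ 0.729 N/C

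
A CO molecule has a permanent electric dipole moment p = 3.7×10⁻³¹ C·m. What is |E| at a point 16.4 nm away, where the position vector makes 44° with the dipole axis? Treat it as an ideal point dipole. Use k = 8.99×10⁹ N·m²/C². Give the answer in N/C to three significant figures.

E ≈ 1200 N/C

At angle θ the dipole field magnitude is E = (kp/r³)·√(1 + 3cos²θ).
kp/r³ = (8.99×10⁹)(3.70×10⁻³¹) / (1.64×10⁻⁸)³ = 754.1 N/C.
√(1 + 3cos²44°) = √(1 + 3·0.5174) = √2.5523 ≈ 1.5976.
E ≈ 754.1 × 1.598 = 1205 N/C.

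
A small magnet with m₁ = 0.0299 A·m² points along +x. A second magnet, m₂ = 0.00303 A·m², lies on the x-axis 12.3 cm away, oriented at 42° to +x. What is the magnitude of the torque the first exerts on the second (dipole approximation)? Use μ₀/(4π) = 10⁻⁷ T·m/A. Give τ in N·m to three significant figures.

Dipole B is on the axis of dipole A, so B₁ there is axial: B₁ = (μ₀/4π)·2m₁/r³ along +x.
B₁ = 2(10⁻⁷)(0.0299)/(0.123)³ = 3.214×10⁻⁶ T.
τ = m₂ B₁ sinθ.
τ = (0.00303)(3.214×10⁻⁶)·sin42° = 6.515×10⁻⁹ N·m.

τ ≈ 6.52×10⁻⁹ N·m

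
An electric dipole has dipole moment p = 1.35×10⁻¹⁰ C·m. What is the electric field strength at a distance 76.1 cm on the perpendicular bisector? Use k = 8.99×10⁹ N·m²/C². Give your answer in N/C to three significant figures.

E ≈ 2.75 N/C

In the equatorial plane E = kp/r³.
E = (8.99×10⁹)(1.35×10⁻¹⁰) / (0.761)³ = 2.754 N/C.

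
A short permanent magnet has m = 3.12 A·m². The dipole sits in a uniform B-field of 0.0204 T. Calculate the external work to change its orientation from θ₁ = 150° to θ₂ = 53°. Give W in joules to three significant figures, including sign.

W_ext = ΔU = −mB cosθ₂ + mB cosθ₁ = mB(cosθ₁ − cosθ₂).
W = (3.12)(0.0204)·(cos150° − cos53°) = (0.06365)·(-1.4678) = -0.09343 J.

W ≈ -0.0934 J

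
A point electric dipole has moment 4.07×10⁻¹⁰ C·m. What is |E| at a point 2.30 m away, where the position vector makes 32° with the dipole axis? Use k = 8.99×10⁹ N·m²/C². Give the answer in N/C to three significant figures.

E ≈ 0.534 N/C

At angle θ the dipole field magnitude is E = (kp/r³)·√(1 + 3cos²θ).
kp/r³ = (8.99×10⁹)(4.07×10⁻¹⁰) / (2.30)³ = 0.3007 N/C.
√(1 + 3cos²32°) = √(1 + 3·0.7192) = √3.1576 ≈ 1.7770.
E ≈ 0.3007 × 1.777 = 0.5344 N/C.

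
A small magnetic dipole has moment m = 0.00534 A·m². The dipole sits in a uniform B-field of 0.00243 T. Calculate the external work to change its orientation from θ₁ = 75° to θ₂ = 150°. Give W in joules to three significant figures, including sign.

W_ext = ΔU = −mB cosθ₂ + mB cosθ₁ = mB(cosθ₁ − cosθ₂).
W = (0.00534)(0.00243)·(cos75° − cos150°) = (1.298×10⁻⁵)·(+1.1248) = 1.460×10⁻⁵ J.

W ≈ 1.46×10⁻⁵ J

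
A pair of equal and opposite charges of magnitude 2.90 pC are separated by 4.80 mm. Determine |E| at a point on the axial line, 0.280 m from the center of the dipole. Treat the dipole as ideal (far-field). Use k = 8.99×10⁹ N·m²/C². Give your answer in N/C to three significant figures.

E ≈ 0.0114 N/C

Dipole moment p = qd = (2.90×10⁻¹² C)(0.00480 m) = 1.392×10⁻¹⁴ C·m.
On the dipole axis E = 2kp/r³.
E = 2·(8.99×10⁹)(1.392×10⁻¹⁴) / (0.280)³ = 0.01140 N/C.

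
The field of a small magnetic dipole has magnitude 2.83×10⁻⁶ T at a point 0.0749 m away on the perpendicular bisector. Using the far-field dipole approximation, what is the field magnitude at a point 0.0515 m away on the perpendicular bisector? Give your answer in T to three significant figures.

B ≈ 8.71×10⁻⁶ T

Dipole fields scale as 1/r³ in the far field; the geometry is the same at both points.
B₂ = B₁ · (r₁/r₂)³ = 2.83×10⁻⁶ · (0.0749/0.0515)³.
(r₁/r₂)³ = (1.454)³ = 3.076.
B₂ ≈ 8.706×10⁻⁶ T.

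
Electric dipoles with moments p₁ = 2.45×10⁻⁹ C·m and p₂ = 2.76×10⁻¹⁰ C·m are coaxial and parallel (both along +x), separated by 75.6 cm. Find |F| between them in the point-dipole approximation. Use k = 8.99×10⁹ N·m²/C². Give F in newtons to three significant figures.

F ≈ 1.12×10⁻⁷ N

On-axis field of dipole 1 at distance r: E = 2kp₁/r³. Force on dipole 2 is F = p₂·dE/dr (gradient along axis).
dE/dr = −6kp₁/r⁴, so |F| = 6kp₁p₂/r⁴ (attractive for aligned moments).
F = 6(8.99×10⁹)(2.45×10⁻⁹)(2.76×10⁻¹⁰)/(0.756)⁴ = 1.117×10⁻⁷ N.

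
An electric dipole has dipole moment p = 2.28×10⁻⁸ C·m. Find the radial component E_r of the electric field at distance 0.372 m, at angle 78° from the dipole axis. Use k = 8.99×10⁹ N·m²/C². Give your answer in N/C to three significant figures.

For a dipole, E_r = (2kp cosθ)/r³.
kp/r³ = (8.99×10⁹)(2.28×10⁻⁸)/(0.372)³ = 3982 N/C.
E_r = 2·3982·cos78° = 1656 N/C.

E_r ≈ 1660 N/C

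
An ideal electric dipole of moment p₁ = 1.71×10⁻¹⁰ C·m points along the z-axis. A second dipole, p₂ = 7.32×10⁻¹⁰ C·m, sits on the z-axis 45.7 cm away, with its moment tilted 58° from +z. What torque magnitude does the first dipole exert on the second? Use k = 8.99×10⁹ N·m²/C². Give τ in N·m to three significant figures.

τ ≈ 2.00×10⁻⁸ N·m

The second dipole sits on the axis of the first, so the field there is axial: E₁ = 2kp₁/r³ along +z.
E₁ = 2(8.99×10⁹)(1.71×10⁻¹⁰)/(0.457)³ = 32.21 N/C.
Torque on the second dipole: τ = p₂ E₁ sinθ.
τ = (7.32×10⁻¹⁰)(32.21)·sin58° = 2.000×10⁻⁸ N·m.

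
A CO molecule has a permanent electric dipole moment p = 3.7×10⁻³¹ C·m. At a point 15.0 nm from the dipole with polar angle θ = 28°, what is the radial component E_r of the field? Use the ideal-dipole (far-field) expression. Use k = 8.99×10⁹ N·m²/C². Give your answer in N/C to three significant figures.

E_r ≈ 1740 N/C

For a dipole, E_r = (2kp cosθ)/r³.
kp/r³ = (8.99×10⁹)(3.70×10⁻³¹)/(1.50×10⁻⁸)³ = 985.6 N/C.
E_r = 2·985.6·cos28° = 1740 N/C.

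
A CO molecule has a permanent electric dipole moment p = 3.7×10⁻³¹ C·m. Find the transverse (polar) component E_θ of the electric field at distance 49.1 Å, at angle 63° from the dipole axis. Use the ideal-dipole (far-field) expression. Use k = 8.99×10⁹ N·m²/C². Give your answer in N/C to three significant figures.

E_θ ≈ 2.50×10⁴ N/C

For a dipole, E_θ = (kp sinθ)/r³.
kp/r³ = (8.99×10⁹)(3.70×10⁻³¹)/(4.91×10⁻⁹)³ = 2.810×10⁴ N/C.
E_θ = 2.810×10⁴·sin63° = 2.504×10⁴ N/C.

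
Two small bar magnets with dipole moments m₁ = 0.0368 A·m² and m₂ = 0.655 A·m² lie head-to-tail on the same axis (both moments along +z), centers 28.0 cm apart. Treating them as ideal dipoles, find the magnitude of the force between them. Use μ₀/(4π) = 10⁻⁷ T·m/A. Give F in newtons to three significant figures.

F ≈ 2.35×10⁻⁶ N

On-axis B of dipole 1: B = (μ₀/4π)·2m₁/r³. Force on dipole 2: F = m₂·dB/dr.
dB/dr = −(μ₀/4π)·6m₁/r⁴, so |F| = (μ₀/4π)·6m₁m₂/r⁴.
F = 6(10⁻⁷)(0.0368)(0.655)/(0.280)⁴ = 2.353×10⁻⁶ N.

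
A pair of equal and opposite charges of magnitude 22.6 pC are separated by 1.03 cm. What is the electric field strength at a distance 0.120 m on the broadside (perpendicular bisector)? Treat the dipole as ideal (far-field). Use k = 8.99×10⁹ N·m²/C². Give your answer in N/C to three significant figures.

Dipole moment p = qd = (2.26×10⁻¹¹ C)(0.0103 m) = 2.328×10⁻¹³ C·m.
In the equatorial plane E = kp/r³.
E = (8.99×10⁹)(2.328×10⁻¹³) / (0.120)³ = 1.211 N/C.

E ≈ 1.21 N/C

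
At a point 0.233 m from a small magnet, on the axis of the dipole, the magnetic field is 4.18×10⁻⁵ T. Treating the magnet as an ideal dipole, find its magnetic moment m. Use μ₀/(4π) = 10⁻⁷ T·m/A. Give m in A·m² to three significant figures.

m ≈ 2.64 A·m²

On axis B = (μ₀/4π)·2m/r³, so m = Br³·4π/(μ₀·2).
m = (4.18×10⁻⁵)·(0.233)³ / (2·10⁻⁷) = 2.644 A·m².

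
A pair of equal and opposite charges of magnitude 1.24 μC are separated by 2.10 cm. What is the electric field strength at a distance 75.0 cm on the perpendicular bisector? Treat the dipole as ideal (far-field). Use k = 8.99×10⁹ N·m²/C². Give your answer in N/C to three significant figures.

Dipole moment p = qd = (1.24×10⁻⁶ C)(0.0210 m) = 2.604×10⁻⁸ C·m.
On the perpendicular bisector E = kp/r³ (half the axial value at the same distance).
E = (8.99×10⁹)(2.604×10⁻⁸) / (0.750)³ = 554.9 N/C.

E ≈ 555 N/C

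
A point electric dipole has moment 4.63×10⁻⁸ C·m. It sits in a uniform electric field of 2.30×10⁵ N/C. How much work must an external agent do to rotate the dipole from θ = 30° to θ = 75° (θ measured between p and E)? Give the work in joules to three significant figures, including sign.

W_ext = ΔU = U(θ₂) − U(θ₁) = −pE cosθ₂ − (−pE cosθ₁) = pE(cosθ₁ − cosθ₂).
W = (4.63×10⁻⁸)(2.30×10⁵)·(cos30° − cos75°) = (0.01065)·(+0.6072) = 0.006466 J.

W ≈ 0.00647 J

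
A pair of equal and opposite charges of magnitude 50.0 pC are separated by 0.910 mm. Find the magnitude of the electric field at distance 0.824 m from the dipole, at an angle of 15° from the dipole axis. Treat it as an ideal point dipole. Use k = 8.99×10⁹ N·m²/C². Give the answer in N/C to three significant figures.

Dipole moment p = qd = (5.00×10⁻¹¹ C)(9.10×10⁻⁴ m) = 4.55×10⁻¹⁴ C·m.
At angle θ the dipole field magnitude is E = (kp/r³)·√(1 + 3cos²θ).
kp/r³ = (8.99×10⁹)(4.55×10⁻¹⁴) / (0.824)³ = 7.311×10⁻⁴ N/C.
√(1 + 3cos²15°) = √(1 + 3·0.9330) = √3.7990 ≈ 1.9491.
E ≈ 7.311×10⁻⁴ × 1.949 = 0.001425 N/C.

E ≈ 0.00143 N/C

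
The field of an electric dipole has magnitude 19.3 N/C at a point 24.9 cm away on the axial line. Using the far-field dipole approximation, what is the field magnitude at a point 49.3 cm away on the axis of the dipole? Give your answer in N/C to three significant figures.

E ≈ 2.49 N/C

Dipole fields scale as 1/r³ in the far field; the geometry is the same at both points.
E₂ = E₁ · (r₁/r₂)³ = 19.3 · (24.9/49.3)³.
(r₁/r₂)³ = (0.5051)³ = 0.1288.
E₂ ≈ 2.487 N/C.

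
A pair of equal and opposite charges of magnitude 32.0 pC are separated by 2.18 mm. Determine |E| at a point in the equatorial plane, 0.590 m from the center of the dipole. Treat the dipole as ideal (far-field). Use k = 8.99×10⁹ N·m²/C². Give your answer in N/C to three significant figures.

E ≈ 0.00305 N/C

Dipole moment p = qd = (3.20×10⁻¹¹ C)(0.00218 m) = 6.976×10⁻¹⁴ C·m.
On the perpendicular bisector E = kp/r³ (half the axial value at the same distance).
E = (8.99×10⁹)(6.976×10⁻¹⁴) / (0.590)³ = 0.003054 N/C.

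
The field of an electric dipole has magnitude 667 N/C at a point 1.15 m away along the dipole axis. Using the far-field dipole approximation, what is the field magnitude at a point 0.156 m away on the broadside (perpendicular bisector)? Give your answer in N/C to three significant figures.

E ≈ 1.34×10⁵ N/C

Dipole fields scale as 1/r³ in the far field.
The axial field is twice the equatorial field at the same r, so the geometry factor is 1/2.
E₂ = E₁ · (1/2) · (r₁/r₂)³ = 667 · 0.5 · (1.15/0.156)³.
(r₁/r₂)³ = (7.372)³ = 400.6.
E₂ ≈ 1.336×10⁵ N/C.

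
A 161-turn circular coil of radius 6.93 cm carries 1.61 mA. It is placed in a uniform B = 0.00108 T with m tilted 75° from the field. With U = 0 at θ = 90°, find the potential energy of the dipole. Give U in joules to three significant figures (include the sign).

m = NIA = NIπa² = 161·(0.00161)·π·(0.0693)² = 0.003911 A·m².
U = −m·B = −mB cosθ.
U = −(0.003911)(0.00108)·cos75° = -1.093×10⁻⁶ J.

U ≈ -1.09×10⁻⁶ J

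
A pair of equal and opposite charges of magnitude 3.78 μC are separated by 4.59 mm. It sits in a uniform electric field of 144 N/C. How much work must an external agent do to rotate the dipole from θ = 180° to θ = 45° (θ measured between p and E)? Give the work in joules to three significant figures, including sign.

W ≈ -4.27×10⁻⁶ J

Dipole moment p = qd = (3.78×10⁻⁶ C)(0.00459 m) = 1.735×10⁻⁸ C·m.
W_ext = ΔU = U(θ₂) − U(θ₁) = −pE cosθ₂ − (−pE cosθ₁) = pE(cosθ₁ − cosθ₂).
W = (1.735×10⁻⁸)(144)·(cos180° − cos45°) = (2.498×10⁻⁶)·(-1.7071) = -4.265×10⁻⁶ J.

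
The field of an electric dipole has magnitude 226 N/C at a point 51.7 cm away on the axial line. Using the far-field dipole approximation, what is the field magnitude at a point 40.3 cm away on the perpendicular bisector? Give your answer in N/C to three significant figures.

Dipole fields scale as 1/r³ in the far field.
The axial field is twice the equatorial field at the same r, so the geometry factor is 1/2.
E₂ = E₁ · (1/2) · (r₁/r₂)³ = 226 · 0.5 · (51.7/40.3)³.
(r₁/r₂)³ = (1.283)³ = 2.111.
E₂ ≈ 238.6 N/C.

E ≈ 239 N/C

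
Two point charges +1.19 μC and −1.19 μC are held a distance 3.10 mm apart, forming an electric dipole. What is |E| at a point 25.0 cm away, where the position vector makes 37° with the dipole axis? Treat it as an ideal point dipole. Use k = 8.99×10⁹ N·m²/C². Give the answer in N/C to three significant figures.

E ≈ 3620 N/C

Dipole moment p = qd = (1.19×10⁻⁶ C)(0.00310 m) = 3.689×10⁻⁹ C·m.
At angle θ the dipole field magnitude is E = (kp/r³)·√(1 + 3cos²θ).
kp/r³ = (8.99×10⁹)(3.689×10⁻⁹) / (0.250)³ = 2123 N/C.
√(1 + 3cos²37°) = √(1 + 3·0.6378) = √2.9135 ≈ 1.7069.
E ≈ 2123 × 1.707 = 3623 N/C.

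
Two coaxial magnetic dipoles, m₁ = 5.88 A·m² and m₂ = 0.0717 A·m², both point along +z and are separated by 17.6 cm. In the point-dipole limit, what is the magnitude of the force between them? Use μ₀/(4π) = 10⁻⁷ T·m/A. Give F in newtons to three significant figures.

F ≈ 2.64×10⁻⁴ N

On-axis B of dipole 1: B = (μ₀/4π)·2m₁/r³. Force on dipole 2: F = m₂·dB/dr.
dB/dr = −(μ₀/4π)·6m₁/r⁴, so |F| = (μ₀/4π)·6m₁m₂/r⁴.
F = 6(10⁻⁷)(5.88)(0.0717)/(0.176)⁴ = 2.636×10⁻⁴ N.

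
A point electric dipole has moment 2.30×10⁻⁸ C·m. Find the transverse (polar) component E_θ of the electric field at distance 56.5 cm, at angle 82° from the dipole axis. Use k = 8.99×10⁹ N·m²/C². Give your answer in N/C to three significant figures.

For a dipole, E_θ = (kp sinθ)/r³.
kp/r³ = (8.99×10⁹)(2.30×10⁻⁸)/(0.565)³ = 1146 N/C.
E_θ = 1146·sin82° = 1135 N/C.

E_θ ≈ 1140 N/C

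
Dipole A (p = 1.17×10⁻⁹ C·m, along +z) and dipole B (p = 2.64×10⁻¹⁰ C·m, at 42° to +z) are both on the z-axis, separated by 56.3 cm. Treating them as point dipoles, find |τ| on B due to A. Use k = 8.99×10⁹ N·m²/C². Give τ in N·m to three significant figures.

τ ≈ 2.08×10⁻⁸ N·m

The second dipole sits on the axis of the first, so the field there is axial: E₁ = 2kp₁/r³ along +z.
E₁ = 2(8.99×10⁹)(1.17×10⁻⁹)/(0.563)³ = 117.9 N/C.
Torque on the second dipole: τ = p₂ E₁ sinθ.
τ = (2.64×10⁻¹⁰)(117.9)·sin42° = 2.082×10⁻⁸ N·m.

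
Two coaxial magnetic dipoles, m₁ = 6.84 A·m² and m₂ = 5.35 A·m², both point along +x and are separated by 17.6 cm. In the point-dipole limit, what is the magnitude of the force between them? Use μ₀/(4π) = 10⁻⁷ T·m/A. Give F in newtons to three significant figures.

F ≈ 0.0229 N

On-axis B of dipole 1: B = (μ₀/4π)·2m₁/r³. Force on dipole 2: F = m₂·dB/dr.
dB/dr = −(μ₀/4π)·6m₁/r⁴, so |F| = (μ₀/4π)·6m₁m₂/r⁴.
F = 6(10⁻⁷)(6.84)(5.35)/(0.176)⁴ = 0.02288 N.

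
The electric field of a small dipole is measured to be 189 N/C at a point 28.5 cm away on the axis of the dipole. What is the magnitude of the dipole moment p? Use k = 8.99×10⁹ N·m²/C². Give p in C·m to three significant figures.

On axis E = 2kp/r³, so p = Er³/(2k).
p = (189)·(0.285)³ / (2·8.99×10⁹) = 2.433×10⁻¹⁰ C·m.

p ≈ 2.43×10⁻¹⁰ C·m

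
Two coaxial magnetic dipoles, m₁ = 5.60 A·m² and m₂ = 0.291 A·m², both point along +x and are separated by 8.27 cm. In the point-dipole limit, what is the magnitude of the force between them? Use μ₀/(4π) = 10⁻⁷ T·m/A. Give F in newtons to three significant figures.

F ≈ 0.0209 N

On-axis B of dipole 1: B = (μ₀/4π)·2m₁/r³. Force on dipole 2: F = m₂·dB/dr.
dB/dr = −(μ₀/4π)·6m₁/r⁴, so |F| = (μ₀/4π)·6m₁m₂/r⁴.
F = 6(10⁻⁷)(5.60)(0.291)/(0.0827)⁴ = 0.02090 N.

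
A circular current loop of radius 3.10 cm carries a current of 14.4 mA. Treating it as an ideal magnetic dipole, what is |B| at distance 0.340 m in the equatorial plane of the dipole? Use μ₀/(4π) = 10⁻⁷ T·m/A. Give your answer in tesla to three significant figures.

B ≈ 1.11×10⁻¹⁰ T

Magnetic moment m = IA = Iπa² = (0.0144)·π·(0.0310)² = 4.347×10⁻⁵ A·m².
In the equatorial plane B = (μ₀/4π)·m/r³ (half the axial value).
B = (10⁻⁷)·(4.347×10⁻⁵) / (0.340)³ = 1.106×10⁻¹⁰ T.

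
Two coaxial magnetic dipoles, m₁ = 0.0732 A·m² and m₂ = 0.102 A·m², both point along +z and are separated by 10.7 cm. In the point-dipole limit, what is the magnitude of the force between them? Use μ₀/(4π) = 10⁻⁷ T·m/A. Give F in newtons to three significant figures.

On-axis B of dipole 1: B = (μ₀/4π)·2m₁/r³. Force on dipole 2: F = m₂·dB/dr.
dB/dr = −(μ₀/4π)·6m₁/r⁴, so |F| = (μ₀/4π)·6m₁m₂/r⁴.
F = 6(10⁻⁷)(0.0732)(0.102)/(0.107)⁴ = 3.418×10⁻⁵ N.

F ≈ 3.42×10⁻⁵ N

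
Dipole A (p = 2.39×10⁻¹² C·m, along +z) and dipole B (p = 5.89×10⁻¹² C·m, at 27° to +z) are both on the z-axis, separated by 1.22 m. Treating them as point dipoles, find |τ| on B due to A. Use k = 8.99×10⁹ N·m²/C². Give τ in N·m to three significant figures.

The second dipole sits on the axis of the first, so the field there is axial: E₁ = 2kp₁/r³ along +z.
E₁ = 2(8.99×10⁹)(2.39×10⁻¹²)/(1.22)³ = 0.02367 N/C.
Torque on the second dipole: τ = p₂ E₁ sinθ.
τ = (5.89×10⁻¹²)(0.02367)·sin27° = 6.328×10⁻¹⁴ N·m.

τ ≈ 6.33×10⁻¹⁴ N·m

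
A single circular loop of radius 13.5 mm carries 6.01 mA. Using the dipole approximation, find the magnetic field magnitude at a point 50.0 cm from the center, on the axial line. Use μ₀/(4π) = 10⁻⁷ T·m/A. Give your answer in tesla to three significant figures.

Magnetic moment m = IA = Iπa² = (0.00601)·π·(0.0135)² = 3.441×10⁻⁶ A·m².
On axis B = (μ₀/4π)·2m/r³.
B = 2·(10⁻⁷)·(3.441×10⁻⁶) / (0.500)³ = 5.506×10⁻¹² T.

B ≈ 5.51×10⁻¹² T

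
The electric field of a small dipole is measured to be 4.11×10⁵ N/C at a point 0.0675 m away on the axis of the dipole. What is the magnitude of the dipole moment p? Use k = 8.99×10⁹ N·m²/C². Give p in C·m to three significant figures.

p ≈ 7.03×10⁻⁹ C·m

On axis E = 2kp/r³, so p = Er³/(2k).
p = (4.11×10⁵)·(0.0675)³ / (2·8.99×10⁹) = 7.030×10⁻⁹ C·m.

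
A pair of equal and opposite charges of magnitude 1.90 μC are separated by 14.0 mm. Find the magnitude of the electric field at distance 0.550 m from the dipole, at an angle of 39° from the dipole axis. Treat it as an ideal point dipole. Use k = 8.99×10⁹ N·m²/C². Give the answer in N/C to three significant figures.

Dipole moment p = qd = (1.90×10⁻⁶ C)(0.0140 m) = 2.66×10⁻⁸ C·m.
At angle θ the dipole field magnitude is E = (kp/r³)·√(1 + 3cos²θ).
kp/r³ = (8.99×10⁹)(2.66×10⁻⁸) / (0.550)³ = 1437 N/C.
√(1 + 3cos²39°) = √(1 + 3·0.6040) = √2.8119 ≈ 1.6769.
E ≈ 1437 × 1.677 = 2410 N/C.

E ≈ 2410 N/C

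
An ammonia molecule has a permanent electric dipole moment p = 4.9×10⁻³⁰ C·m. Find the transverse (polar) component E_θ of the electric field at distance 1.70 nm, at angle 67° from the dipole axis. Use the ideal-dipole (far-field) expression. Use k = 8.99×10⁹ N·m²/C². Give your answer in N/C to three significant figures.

E_θ ≈ 8.25×10⁶ N/C

For a dipole, E_θ = (kp sinθ)/r³.
kp/r³ = (8.99×10⁹)(4.90×10⁻³⁰)/(1.70×10⁻⁹)³ = 8.966×10⁶ N/C.
E_θ = 8.966×10⁶·sin67° = 8.253×10⁶ N/C.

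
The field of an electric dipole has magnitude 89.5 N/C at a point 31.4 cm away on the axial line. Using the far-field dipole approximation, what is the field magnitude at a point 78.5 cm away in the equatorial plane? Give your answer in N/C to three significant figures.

Dipole fields scale as 1/r³ in the far field.
The axial field is twice the equatorial field at the same r, so the geometry factor is 1/2.
E₂ = E₁ · (1/2) · (r₁/r₂)³ = 89.5 · 0.5 · (31.4/78.5)³.
(r₁/r₂)³ = (0.4)³ = 0.064.
E₂ ≈ 2.864 N/C.

E ≈ 2.86 N/C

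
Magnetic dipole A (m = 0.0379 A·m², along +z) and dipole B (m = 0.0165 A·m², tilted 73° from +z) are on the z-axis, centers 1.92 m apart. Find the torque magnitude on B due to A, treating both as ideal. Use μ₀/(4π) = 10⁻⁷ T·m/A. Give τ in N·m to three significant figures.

Dipole B is on the axis of dipole A, so B₁ there is axial: B₁ = (μ₀/4π)·2m₁/r³ along +z.
B₁ = 2(10⁻⁷)(0.0379)/(1.92)³ = 1.071×10⁻⁹ T.
τ = m₂ B₁ sinθ.
τ = (0.0165)(1.071×10⁻⁹)·sin73° = 1.690×10⁻¹¹ N·m.

τ ≈ 1.69×10⁻¹¹ N·m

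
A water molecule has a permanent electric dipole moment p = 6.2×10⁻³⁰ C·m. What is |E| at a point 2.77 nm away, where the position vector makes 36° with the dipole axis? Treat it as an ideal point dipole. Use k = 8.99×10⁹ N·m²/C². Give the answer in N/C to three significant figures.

E ≈ 4.51×10⁶ N/C

At angle θ the dipole field magnitude is E = (kp/r³)·√(1 + 3cos²θ).
kp/r³ = (8.99×10⁹)(6.20×10⁻³⁰) / (2.77×10⁻⁹)³ = 2.622×10⁶ N/C.
√(1 + 3cos²36°) = √(1 + 3·0.6545) = √2.9635 ≈ 1.7215.
E ≈ 2.622×10⁶ × 1.721 = 4.515×10⁶ N/C.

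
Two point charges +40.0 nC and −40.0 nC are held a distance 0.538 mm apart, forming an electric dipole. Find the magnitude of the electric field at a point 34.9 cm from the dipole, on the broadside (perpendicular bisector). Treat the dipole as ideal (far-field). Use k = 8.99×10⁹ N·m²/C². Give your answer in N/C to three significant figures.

E ≈ 4.55 N/C

Dipole moment p = qd = (4.00×10⁻⁸ C)(5.38×10⁻⁴ m) = 2.152×10⁻¹¹ C·m.
On the perpendicular bisector E = kp/r³ (half the axial value at the same distance).
E = (8.99×10⁹)(2.152×10⁻¹¹) / (0.349)³ = 4.551 N/C.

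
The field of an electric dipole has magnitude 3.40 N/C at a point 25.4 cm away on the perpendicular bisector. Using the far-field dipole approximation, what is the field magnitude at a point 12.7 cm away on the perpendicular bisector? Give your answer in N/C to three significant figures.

Dipole fields scale as 1/r³ in the far field; the geometry is the same at both points.
E₂ = E₁ · (r₁/r₂)³ = 3.40 · (25.4/12.7)³.
(r₁/r₂)³ = (2)³ = 8.
E₂ ≈ 27.20 N/C.

E ≈ 27.2 N/C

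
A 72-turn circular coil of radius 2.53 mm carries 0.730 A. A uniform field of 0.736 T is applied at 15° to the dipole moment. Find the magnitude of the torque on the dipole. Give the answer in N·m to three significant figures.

m = NIA = NIπa² = 72·(0.730)·π·(0.00253)² = 0.001057 A·m².
Torque on a magnetic dipole: τ = mB sinθ.
τ = (0.001057)(0.736)·sin15° = 2.013×10⁻⁴ N·m.

τ ≈ 2.01×10⁻⁴ N·m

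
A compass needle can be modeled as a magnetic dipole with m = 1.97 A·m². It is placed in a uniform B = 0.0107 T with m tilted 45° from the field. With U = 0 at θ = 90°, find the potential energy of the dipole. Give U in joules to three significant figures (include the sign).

U ≈ -0.0149 J

U = −m·B = −mB cosθ.
U = −(1.97)(0.0107)·cos45° = -0.01491 J.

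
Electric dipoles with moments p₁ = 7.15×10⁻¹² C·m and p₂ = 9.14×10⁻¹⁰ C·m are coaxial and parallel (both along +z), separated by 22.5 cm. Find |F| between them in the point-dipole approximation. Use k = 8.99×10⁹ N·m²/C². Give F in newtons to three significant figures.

F ≈ 1.38×10⁻⁷ N

On-axis field of dipole 1 at distance r: E = 2kp₁/r³. Force on dipole 2 is F = p₂·dE/dr (gradient along axis).
dE/dr = −6kp₁/r⁴, so |F| = 6kp₁p₂/r⁴ (attractive for aligned moments).
F = 6(8.99×10⁹)(7.15×10⁻¹²)(9.14×10⁻¹⁰)/(0.225)⁴ = 1.375×10⁻⁷ N.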